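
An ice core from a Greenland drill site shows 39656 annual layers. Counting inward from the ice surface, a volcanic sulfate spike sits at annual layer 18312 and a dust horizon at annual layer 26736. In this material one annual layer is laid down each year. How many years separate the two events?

8424 years

26736 − 18312 = 8424 annual layers lie between the two events.
One annual layer per year makes the interval 8424 years.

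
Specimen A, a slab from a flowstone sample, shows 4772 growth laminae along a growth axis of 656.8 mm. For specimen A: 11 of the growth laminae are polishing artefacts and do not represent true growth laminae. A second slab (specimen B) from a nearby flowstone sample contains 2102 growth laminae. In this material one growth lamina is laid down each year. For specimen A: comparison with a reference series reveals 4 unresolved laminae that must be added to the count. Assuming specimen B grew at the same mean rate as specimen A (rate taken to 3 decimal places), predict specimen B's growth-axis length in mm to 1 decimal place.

290.1 mm

Specimen A: correcting the raw count gives 4772 − 11 + 4 = 4765 true growth laminae.
A: Extension rate ≈ 656.8 / 4765 = 0.138 mm/yr.
Length of B = 0.138 × 2102 = 290.1 mm.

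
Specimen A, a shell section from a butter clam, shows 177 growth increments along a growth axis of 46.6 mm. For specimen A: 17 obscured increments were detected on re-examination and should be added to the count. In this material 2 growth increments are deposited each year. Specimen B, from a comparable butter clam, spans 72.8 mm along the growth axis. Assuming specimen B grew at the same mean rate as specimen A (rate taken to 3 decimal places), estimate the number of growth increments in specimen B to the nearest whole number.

Specimen A: true growth increment count = 177 + 17 = 194.
Specimen A: 194 growth increments at 2 per year is 194 / 2 = 97 years.
A: Mean rate = 46.6 mm / 97 years ≈ 0.480 mm per year.
For B, 72.8 / 0.480 = 151.67 years; at 2 growth increments per year that is 151.67 × 2 ≈ 303 growth increments.

303 growth increments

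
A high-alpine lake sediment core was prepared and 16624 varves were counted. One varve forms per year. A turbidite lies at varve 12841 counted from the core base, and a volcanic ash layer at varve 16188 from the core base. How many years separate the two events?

The two markers are separated by 16188 − 12841 = 3347 varves.
At one varve per year, 3347 years elapsed between them.

3347 years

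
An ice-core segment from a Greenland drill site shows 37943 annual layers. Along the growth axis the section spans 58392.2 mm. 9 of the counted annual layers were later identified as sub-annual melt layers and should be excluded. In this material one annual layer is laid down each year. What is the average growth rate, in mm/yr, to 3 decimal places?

True annual layer count = 37943 − 9 = 37934.
Mean rate = 58392.2 mm / 37934 years ≈ 1.539 mm/yr.

1.539 mm/yr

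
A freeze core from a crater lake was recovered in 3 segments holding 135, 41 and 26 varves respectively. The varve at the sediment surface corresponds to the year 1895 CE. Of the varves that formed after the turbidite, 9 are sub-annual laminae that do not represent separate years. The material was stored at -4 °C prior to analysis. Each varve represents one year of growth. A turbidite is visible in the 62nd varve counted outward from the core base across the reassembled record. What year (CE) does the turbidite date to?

1764 CE

Total varves = 135 + 41 + 26 = 202.
The turbidite sits at varve 62 from the core base, so 202 − 62 = 140 varves formed after it.
Removing the 9 false varves leaves 140 − 9 = 131 true varves beyond the turbidite.
1895 − 131 = 1764 CE.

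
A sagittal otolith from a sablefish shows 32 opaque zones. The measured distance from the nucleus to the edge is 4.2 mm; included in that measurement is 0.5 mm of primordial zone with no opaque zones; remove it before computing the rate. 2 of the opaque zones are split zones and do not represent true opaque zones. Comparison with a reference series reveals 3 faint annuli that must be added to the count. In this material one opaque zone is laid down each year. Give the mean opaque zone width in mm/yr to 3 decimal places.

0.112 mm/yr

True opaque zone count = 32 − 2 + 3 = 33.
Removing the 0.5 mm offcut leaves 4.2 − 0.5 = 3.7 mm.
3.7 mm over 33 years gives 3.7 / 33 ≈ 0.112 mm/yr.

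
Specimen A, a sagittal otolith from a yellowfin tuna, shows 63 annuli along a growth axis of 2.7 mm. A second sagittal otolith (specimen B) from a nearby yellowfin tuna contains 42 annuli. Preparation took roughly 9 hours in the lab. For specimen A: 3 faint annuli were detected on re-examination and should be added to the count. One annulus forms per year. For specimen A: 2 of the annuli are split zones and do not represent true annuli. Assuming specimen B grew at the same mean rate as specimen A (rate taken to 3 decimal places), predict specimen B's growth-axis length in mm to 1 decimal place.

Specimen A: after corrections the count is 63 − 2 + 3 = 64 annuli.
A: 2.7 mm over 64 years gives 2.7 / 64 ≈ 0.042 mm/yr.
B's length ≈ 0.042 × 42 = 1.8 mm.

1.8 mm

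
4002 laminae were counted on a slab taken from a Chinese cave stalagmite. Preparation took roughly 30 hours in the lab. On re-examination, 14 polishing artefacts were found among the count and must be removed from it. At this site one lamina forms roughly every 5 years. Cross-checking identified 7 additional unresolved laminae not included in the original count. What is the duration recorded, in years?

Adjusted count: 4002 − 14 + 7 = 3995 laminae.
At 5 years per lamina, 3995 × 5 = 19975 years.

19975 years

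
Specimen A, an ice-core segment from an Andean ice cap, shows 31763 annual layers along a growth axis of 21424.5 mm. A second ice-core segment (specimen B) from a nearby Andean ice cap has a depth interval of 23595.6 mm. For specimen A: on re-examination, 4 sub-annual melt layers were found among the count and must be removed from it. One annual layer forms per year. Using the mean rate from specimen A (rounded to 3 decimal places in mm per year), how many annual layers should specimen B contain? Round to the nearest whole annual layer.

34956 annual layers

Specimen A: correcting the raw count gives 31763 − 4 = 31759 true annual layers.
A: Mean rate = 21424.5 mm / 31759 years ≈ 0.675 mm/yr.
B spans 23595.6 / 0.675 = 34956.44 years ≈ 34956 annual layers.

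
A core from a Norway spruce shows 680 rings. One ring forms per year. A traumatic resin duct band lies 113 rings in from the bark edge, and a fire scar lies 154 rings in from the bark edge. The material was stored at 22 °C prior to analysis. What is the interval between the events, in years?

Separation: 154 − 113 = 41 rings.
At one ring per year, 41 years elapsed between them.

41 years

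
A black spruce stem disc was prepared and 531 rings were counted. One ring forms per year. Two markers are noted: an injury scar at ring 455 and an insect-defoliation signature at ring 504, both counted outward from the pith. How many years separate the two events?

Separation: 504 − 455 = 49 rings.
One ring per year makes the interval 49 years.

49 yr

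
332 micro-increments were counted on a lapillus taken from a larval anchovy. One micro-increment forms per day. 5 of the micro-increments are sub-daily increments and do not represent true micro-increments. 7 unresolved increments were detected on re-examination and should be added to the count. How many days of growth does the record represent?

Correcting the raw count gives 332 − 5 + 7 = 334 true micro-increments.
At one micro-increment per day, that is 334 days.

334 days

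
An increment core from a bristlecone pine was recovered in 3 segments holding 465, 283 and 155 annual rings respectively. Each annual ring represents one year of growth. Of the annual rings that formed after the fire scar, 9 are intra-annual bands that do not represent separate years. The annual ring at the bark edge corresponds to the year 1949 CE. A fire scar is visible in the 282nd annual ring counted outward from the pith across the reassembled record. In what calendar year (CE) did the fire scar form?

1337 CE

Total annual rings = 465 + 283 + 155 = 903.
Between annual ring 282 and the bark edge there are 903 − 282 = 621 annual rings.
621 − 9 false = 612 true annual rings after the fire scar.
The annual ring at the bark edge is 1949 CE, so the fire scar dates to 1949 − 612 = 1337 CE.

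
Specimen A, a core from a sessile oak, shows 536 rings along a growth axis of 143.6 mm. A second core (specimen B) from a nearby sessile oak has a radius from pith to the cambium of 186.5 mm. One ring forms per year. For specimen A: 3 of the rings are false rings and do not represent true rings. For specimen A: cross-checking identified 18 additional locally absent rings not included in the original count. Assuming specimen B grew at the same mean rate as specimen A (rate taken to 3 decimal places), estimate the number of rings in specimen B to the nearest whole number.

715 rings

Specimen A: correcting the raw count gives 536 − 3 + 18 = 551 true rings.
A: 143.6 mm over 551 years gives 143.6 / 551 ≈ 0.261 mm per year.
B spans 186.5 / 0.261 = 714.56 years ≈ 715 rings.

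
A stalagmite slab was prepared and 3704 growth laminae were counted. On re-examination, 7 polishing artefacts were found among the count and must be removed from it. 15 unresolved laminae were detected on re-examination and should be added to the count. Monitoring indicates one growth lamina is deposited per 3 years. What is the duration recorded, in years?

11136 years

After corrections the count is 3704 − 7 + 15 = 3712 growth laminae.
Multiplying by 3 years per growth lamina: 3712 × 3 = 11136 years.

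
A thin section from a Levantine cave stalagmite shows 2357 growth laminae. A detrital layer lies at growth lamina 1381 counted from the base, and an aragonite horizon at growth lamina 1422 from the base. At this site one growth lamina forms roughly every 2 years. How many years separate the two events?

82 years

Separation: 1422 − 1381 = 41 growth laminae.
Multiplying by 2 years per growth lamina: 41 × 2 = 82 years.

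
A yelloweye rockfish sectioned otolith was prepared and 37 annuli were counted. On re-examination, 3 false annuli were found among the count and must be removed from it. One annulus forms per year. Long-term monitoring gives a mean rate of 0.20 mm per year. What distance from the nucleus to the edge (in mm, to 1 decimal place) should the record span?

After corrections the count is 37 − 3 = 34 annuli.
34 years at 0.20 mm/year gives 0.20 × 34 = 6.8 mm.

6.8 mm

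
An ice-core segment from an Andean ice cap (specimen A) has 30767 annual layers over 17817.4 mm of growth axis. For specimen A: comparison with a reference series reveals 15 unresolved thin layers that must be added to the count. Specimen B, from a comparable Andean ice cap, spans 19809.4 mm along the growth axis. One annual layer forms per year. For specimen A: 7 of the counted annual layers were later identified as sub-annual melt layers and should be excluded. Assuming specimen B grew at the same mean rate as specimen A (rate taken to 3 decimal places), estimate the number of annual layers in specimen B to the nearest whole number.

34213 annual layers

Specimen A: adjusted count: 30767 − 7 + 15 = 30775 annual layers.
A: Extension rate ≈ 17817.4 / 30775 = 0.579 mm per year.
For B, 19809.4 / 0.579 = 34213.13 years ≈ 34213 annual layers.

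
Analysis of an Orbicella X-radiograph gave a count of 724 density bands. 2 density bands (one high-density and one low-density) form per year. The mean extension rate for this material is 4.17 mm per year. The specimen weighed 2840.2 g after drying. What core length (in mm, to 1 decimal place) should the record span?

Dividing by 2 density bands per year: 724 / 2 = 362 years.
Predicted length = 4.17 mm/year × 362 years = 1509.5 mm.

1509.5 mm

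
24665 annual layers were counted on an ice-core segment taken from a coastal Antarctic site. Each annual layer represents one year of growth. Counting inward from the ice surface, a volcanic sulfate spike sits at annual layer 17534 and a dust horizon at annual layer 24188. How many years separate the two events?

6654 years

The two markers are separated by 24188 − 17534 = 6654 annual layers.
At one annual layer per year, 6654 years elapsed between them.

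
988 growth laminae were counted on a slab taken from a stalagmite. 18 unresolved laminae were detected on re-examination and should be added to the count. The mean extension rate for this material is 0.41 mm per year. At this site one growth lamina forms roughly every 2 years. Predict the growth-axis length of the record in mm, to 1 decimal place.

Correcting the raw count gives 988 + 18 = 1006 true growth laminae.
At 2 years per growth lamina, 1006 × 2 = 2012 years.
Predicted length = 0.41 mm/year × 2012 years = 824.9 mm.

824.9 mm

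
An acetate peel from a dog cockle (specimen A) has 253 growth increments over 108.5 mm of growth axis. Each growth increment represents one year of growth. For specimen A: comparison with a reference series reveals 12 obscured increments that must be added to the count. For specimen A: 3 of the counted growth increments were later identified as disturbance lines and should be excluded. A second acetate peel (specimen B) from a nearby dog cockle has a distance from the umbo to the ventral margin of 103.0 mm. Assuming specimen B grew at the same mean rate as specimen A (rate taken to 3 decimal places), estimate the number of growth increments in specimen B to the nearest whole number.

Specimen A: true growth increment count = 253 − 3 + 12 = 262.
A: Extension rate ≈ 108.5 / 262 = 0.414 mm/year.
For B, 103.0 / 0.414 = 248.79 years ≈ 249 growth increments.

249 growth increments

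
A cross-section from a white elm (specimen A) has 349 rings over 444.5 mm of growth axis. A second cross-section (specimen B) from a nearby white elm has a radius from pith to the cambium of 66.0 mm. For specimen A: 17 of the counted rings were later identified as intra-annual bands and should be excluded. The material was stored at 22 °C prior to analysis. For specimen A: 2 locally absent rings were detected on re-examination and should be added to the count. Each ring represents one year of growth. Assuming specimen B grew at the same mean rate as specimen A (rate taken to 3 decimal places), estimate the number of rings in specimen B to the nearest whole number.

Specimen A: after corrections the count is 349 − 17 + 2 = 334 rings.
A: Extension rate ≈ 444.5 / 334 = 1.331 mm/year.
B spans 66.0 / 1.331 = 49.59 years ≈ 50 rings.

50 rings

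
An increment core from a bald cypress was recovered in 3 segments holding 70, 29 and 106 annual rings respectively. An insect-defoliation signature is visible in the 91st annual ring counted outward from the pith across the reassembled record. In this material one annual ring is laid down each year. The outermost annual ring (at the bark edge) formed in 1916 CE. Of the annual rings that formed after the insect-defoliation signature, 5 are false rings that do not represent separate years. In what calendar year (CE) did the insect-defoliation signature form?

1807 CE

Total annual rings = 70 + 29 + 106 = 205.
205 − 91 = 114 annual rings lie beyond the insect-defoliation signature toward the bark edge.
Excluding 5 false annual rings: 114 − 5 = 109.
The annual ring at the bark edge is 1916 CE, so the insect-defoliation signature dates to 1916 − 109 = 1807 CE.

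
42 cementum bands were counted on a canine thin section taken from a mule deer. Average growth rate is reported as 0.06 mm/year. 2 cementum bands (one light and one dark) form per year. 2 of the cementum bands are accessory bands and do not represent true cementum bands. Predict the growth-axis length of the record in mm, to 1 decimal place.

After corrections the count is 42 − 2 = 40 cementum bands.
Dividing by 2 cementum bands per year: 40 / 2 = 20 years.
Length ≈ 0.06 × 20 = 1.2 mm.

1.2 mm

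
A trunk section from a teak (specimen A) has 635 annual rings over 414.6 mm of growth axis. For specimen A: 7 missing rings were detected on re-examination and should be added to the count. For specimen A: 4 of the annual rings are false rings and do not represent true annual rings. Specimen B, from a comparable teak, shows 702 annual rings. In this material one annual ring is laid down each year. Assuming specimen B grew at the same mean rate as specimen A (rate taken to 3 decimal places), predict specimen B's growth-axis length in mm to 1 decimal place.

Specimen A: adjusted count: 635 − 4 + 7 = 638 annual rings.
A: Extension rate ≈ 414.6 / 638 = 0.650 mm per year.
B's length ≈ 0.650 × 702 = 456.3 mm.

456.3 mm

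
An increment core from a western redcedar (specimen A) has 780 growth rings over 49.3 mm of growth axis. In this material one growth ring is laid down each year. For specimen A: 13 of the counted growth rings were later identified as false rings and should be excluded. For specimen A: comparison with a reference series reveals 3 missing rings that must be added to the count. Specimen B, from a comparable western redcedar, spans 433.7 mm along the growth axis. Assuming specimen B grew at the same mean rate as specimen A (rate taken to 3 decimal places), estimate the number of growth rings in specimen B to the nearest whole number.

6777 growth rings

Specimen A: true growth ring count = 780 − 13 + 3 = 770.
A: 49.3 mm over 770 years gives 49.3 / 770 ≈ 0.064 mm/yr.
For B, 433.7 / 0.064 = 6776.56 years ≈ 6777 growth rings.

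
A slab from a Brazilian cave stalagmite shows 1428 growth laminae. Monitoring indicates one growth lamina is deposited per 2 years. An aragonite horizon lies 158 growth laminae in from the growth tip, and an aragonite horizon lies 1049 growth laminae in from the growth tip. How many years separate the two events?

1782 years

Separation: 1049 − 158 = 891 growth laminae.
At 2 years per growth lamina, 891 × 2 = 1782 years.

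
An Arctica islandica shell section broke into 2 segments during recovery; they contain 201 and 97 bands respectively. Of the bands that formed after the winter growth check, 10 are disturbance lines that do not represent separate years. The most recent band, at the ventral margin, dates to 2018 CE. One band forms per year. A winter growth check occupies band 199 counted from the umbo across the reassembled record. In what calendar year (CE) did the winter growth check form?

Total bands = 201 + 97 = 298.
The winter growth check sits at band 199 from the umbo, so 298 − 199 = 99 bands formed after it.
Excluding 10 false bands: 99 − 10 = 89.
2018 − 89 = 1929 CE.

1929 CE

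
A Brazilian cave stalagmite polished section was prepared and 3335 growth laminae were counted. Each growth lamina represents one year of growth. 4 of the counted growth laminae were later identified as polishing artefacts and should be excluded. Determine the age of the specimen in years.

Adjusted count: 3335 − 4 = 3331 growth laminae.
With a one-to-one growth lamina periodicity this is 3331 years.

3331 years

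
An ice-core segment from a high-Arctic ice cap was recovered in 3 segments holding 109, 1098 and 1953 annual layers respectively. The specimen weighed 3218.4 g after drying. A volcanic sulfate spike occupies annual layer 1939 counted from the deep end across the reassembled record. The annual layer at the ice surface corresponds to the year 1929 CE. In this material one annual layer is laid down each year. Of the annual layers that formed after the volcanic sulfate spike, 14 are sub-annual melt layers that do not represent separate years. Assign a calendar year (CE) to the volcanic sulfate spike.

722 CE

Total annual layers = 109 + 1098 + 1953 = 3160.
3160 − 1939 = 1221 annual layers lie beyond the volcanic sulfate spike toward the ice surface.
Excluding 14 false annual layers: 1221 − 14 = 1207.
1929 − 1207 = 722 CE.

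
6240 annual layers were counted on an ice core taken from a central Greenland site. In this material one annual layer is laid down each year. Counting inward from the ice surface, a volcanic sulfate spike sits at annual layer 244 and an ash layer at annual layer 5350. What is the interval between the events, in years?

5350 − 244 = 5106 annual layers lie between the two events.
At one annual layer per year, 5106 years elapsed between them.

5106 years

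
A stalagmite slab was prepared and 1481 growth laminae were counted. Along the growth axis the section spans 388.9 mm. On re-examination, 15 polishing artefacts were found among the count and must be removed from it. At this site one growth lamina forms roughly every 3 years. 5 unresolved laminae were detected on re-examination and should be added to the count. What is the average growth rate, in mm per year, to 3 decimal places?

0.088 mm per year

Correcting the raw count gives 1481 − 15 + 5 = 1471 true growth laminae.
1471 growth laminae at 3 years each span 1471 × 3 = 4413 years.
Mean rate = 388.9 mm / 4413 years ≈ 0.088 mm per year.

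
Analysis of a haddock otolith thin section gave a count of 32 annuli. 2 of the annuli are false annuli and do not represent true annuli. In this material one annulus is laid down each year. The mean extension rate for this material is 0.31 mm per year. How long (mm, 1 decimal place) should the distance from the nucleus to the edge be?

9.3 mm

After corrections the count is 32 − 2 = 30 annuli.
Predicted length = 0.31 mm/year × 30 years = 9.3 mm.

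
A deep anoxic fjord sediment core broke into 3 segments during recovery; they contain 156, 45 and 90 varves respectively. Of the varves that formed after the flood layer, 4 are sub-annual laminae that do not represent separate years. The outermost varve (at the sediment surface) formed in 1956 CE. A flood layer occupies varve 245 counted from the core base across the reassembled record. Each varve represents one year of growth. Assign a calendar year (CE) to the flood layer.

Total varves = 156 + 45 + 90 = 291.
291 − 245 = 46 varves lie beyond the flood layer toward the sediment surface.
46 − 4 false = 42 true varves after the flood layer.
The varve at the sediment surface is 1956 CE, so the flood layer dates to 1956 − 42 = 1914 CE.

1914 CE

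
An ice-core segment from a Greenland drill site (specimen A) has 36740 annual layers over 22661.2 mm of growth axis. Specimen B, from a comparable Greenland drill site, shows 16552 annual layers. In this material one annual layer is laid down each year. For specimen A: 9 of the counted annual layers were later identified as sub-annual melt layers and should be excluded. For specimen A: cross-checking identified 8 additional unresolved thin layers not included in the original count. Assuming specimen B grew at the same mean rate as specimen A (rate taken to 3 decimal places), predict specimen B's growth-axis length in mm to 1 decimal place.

10212.6 mm

Specimen A: adjusted count: 36740 − 9 + 8 = 36739 annual layers.
A: Mean rate = 22661.2 mm / 36739 years ≈ 0.617 mm/year.
B's length ≈ 0.617 × 16552 = 10212.6 mm.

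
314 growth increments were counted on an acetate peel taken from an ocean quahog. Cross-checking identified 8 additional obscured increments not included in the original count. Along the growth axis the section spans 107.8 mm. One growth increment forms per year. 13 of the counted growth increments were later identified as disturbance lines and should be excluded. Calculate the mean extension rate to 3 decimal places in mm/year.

After corrections the count is 314 − 13 + 8 = 309 growth increments.
Mean rate = 107.8 mm / 309 years ≈ 0.349 mm/year.

0.349 mm/year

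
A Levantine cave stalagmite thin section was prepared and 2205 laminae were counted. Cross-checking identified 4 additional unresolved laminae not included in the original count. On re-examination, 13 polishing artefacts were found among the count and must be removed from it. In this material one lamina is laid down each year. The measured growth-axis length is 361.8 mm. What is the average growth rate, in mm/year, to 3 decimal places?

Adjusted count: 2205 − 13 + 4 = 2196 laminae.
Extension rate ≈ 361.8 / 2196 = 0.165 mm/year.

0.165 mm/year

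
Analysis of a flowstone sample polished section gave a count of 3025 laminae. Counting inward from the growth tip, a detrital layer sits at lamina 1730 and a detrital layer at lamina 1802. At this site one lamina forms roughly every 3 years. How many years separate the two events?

216 years

The two markers are separated by 1802 − 1730 = 72 laminae.
At 3 years per lamina, 72 × 3 = 216 years.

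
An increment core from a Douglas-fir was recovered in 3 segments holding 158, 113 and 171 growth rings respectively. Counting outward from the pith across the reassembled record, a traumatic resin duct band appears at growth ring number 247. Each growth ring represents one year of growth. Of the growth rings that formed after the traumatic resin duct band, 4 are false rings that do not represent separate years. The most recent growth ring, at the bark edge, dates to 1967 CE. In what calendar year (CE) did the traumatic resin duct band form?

1776 CE

Total growth rings = 158 + 113 + 171 = 442.
Between growth ring 247 and the bark edge there are 442 − 247 = 195 growth rings.
Excluding 4 false growth rings: 195 − 4 = 191.
1967 − 191 = 1776 CE.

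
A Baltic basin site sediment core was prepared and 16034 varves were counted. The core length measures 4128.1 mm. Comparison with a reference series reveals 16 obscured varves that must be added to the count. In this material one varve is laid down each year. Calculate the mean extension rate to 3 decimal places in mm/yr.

True varve count = 16034 + 16 = 16050.
4128.1 mm over 16050 years gives 4128.1 / 16050 ≈ 0.257 mm/yr.

0.257 mm/yr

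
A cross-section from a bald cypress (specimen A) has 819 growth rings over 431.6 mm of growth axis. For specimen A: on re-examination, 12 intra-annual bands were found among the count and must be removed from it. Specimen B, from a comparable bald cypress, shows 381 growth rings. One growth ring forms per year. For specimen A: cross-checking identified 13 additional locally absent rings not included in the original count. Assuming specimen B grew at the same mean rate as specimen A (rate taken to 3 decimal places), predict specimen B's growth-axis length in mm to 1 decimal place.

Specimen A: after corrections the count is 819 − 12 + 13 = 820 growth rings.
A: Extension rate ≈ 431.6 / 820 = 0.526 mm/year.
B's length ≈ 0.526 × 381 = 200.4 mm.

200.4 mm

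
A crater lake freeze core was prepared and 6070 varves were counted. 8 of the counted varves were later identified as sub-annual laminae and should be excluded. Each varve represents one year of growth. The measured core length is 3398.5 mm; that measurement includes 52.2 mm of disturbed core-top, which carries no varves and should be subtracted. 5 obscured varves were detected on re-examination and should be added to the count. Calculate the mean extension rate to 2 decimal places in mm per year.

Adjusted count: 6070 − 8 + 5 = 6067 varves.
Net length = 3398.5 − 52.2 = 3346.3 mm.
Extension rate ≈ 3346.3 / 6067 = 0.55 mm per year.

0.55 mm per year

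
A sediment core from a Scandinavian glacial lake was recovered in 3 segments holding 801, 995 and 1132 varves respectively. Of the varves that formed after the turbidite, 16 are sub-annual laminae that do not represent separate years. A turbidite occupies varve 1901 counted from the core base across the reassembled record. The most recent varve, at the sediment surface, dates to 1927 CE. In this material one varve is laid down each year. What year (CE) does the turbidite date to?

916 CE

Total varves = 801 + 995 + 1132 = 2928.
Between varve 1901 and the sediment surface there are 2928 − 1901 = 1027 varves.
Removing the 16 false varves leaves 1027 − 16 = 1011 true varves beyond the turbidite.
Counting back 1011 years from 1927 CE places the turbidite in 1927 − 1011 = 916 CE.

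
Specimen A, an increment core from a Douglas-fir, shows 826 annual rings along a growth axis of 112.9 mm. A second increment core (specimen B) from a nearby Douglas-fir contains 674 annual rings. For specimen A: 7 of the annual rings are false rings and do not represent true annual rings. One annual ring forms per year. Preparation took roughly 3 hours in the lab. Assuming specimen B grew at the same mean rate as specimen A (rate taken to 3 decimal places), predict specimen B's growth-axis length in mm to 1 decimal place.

Specimen A: adjusted count: 826 − 7 = 819 annual rings.
A: 112.9 mm over 819 years gives 112.9 / 819 ≈ 0.138 mm/year.
B's length ≈ 0.138 × 674 = 93.0 mm.

93.0 mm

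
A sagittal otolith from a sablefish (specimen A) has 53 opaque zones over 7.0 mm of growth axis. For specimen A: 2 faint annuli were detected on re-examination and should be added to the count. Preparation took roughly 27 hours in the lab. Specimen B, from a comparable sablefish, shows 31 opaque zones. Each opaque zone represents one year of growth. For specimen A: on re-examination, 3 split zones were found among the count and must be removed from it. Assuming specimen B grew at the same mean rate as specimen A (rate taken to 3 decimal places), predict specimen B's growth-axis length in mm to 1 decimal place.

Specimen A: correcting the raw count gives 53 − 3 + 2 = 52 true opaque zones.
A: Mean rate = 7.0 mm / 52 years ≈ 0.135 mm per year.
B's length ≈ 0.135 × 31 = 4.2 mm.

4.2 mm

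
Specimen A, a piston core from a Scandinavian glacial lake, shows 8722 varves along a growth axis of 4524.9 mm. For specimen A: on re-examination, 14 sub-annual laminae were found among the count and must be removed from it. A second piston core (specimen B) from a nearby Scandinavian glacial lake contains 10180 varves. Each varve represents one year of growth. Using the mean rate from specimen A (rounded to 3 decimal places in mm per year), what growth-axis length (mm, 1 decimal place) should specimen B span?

Specimen A: correcting the raw count gives 8722 − 14 = 8708 true varves.
A: Mean rate = 4524.9 mm / 8708 years ≈ 0.520 mm/year.
Length of B = 0.520 × 10180 = 5293.6 mm.

5293.6 mm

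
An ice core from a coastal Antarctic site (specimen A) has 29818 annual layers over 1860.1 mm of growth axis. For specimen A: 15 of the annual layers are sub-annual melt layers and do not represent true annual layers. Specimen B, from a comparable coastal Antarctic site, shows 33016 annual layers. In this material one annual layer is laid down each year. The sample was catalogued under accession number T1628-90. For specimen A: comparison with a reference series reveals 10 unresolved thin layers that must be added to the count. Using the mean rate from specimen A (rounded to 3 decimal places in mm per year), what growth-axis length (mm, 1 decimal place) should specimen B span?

Specimen A: true annual layer count = 29818 − 15 + 10 = 29813.
A: 1860.1 mm over 29813 years gives 1860.1 / 29813 ≈ 0.062 mm/year.
Length of B = 0.062 × 33016 = 2047.0 mm.

2047.0 mm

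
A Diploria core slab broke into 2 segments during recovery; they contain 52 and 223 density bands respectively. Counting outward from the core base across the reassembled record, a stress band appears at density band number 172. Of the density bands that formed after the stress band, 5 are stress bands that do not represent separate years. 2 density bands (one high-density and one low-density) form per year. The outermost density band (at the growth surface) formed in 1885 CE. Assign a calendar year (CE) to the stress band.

Total density bands = 52 + 223 = 275.
The stress band sits at density band 172 from the core base, so 275 − 172 = 103 density bands formed after it.
Removing the 5 false density bands leaves 103 − 5 = 98 true density bands beyond the stress band.
With 2 density bands per year, 98 / 2 = 49 years.
1885 − 49 = 1836 CE.

1836 CE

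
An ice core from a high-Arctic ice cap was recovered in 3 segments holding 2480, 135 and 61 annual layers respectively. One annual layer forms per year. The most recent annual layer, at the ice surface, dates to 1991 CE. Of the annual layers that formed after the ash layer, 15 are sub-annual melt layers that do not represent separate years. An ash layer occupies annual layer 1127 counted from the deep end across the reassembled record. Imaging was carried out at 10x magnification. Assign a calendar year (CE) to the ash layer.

Total annual layers = 2480 + 135 + 61 = 2676.
Between annual layer 1127 and the ice surface there are 2676 − 1127 = 1549 annual layers.
Excluding 15 false annual layers: 1549 − 15 = 1534.
1991 − 1534 = 457 CE.

457 CE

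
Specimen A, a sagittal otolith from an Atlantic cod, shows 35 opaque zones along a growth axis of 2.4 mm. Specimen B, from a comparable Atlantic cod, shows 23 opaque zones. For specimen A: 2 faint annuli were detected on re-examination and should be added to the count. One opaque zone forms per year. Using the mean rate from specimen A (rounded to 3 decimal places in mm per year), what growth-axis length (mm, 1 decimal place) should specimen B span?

1.5 mm

Specimen A: after corrections the count is 35 + 2 = 37 opaque zones.
A: Extension rate ≈ 2.4 / 37 = 0.065 mm per year.
B's length ≈ 0.065 × 23 = 1.5 mm.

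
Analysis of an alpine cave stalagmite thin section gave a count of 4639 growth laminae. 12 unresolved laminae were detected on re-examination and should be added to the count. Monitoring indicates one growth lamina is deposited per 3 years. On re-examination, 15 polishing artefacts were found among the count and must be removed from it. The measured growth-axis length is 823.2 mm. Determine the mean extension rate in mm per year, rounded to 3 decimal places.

0.059 mm per year

Correcting the raw count gives 4639 − 15 + 12 = 4636 true growth laminae.
At 3 years per growth lamina, 4636 × 3 = 13908 years.
Extension rate ≈ 823.2 / 13908 = 0.059 mm per year.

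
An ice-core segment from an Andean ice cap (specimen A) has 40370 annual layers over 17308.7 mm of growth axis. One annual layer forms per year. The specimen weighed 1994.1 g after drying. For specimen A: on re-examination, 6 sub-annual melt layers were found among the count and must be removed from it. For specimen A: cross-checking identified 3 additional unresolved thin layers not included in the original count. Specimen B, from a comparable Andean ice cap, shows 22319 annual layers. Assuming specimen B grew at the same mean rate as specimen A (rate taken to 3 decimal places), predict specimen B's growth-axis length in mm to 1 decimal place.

9574.9 mm

Specimen A: true annual layer count = 40370 − 6 + 3 = 40367.
A: Mean rate = 17308.7 mm / 40367 years ≈ 0.429 mm per year.
B's length ≈ 0.429 × 22319 = 9574.9 mm.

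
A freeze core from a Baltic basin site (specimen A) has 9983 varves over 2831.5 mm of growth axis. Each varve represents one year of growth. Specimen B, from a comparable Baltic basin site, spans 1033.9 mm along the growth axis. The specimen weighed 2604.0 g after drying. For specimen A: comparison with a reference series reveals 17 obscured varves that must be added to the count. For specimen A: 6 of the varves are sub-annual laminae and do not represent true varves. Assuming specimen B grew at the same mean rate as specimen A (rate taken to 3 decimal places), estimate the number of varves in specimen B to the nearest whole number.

3653 varves

Specimen A: adjusted count: 9983 − 6 + 17 = 9994 varves.
A: Mean rate = 2831.5 mm / 9994 years ≈ 0.283 mm per year.
For B, 1033.9 / 0.283 = 3653.36 years ≈ 3653 varves.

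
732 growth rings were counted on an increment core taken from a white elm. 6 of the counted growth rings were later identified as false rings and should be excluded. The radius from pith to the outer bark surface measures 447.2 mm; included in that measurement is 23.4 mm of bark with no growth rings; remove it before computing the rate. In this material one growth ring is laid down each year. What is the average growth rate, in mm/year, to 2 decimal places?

After corrections the count is 732 − 6 = 726 growth rings.
The growth record spans 447.2 − 23.4 = 423.8 mm.
423.8 mm over 726 years gives 423.8 / 726 ≈ 0.58 mm/year.

0.58 mm/year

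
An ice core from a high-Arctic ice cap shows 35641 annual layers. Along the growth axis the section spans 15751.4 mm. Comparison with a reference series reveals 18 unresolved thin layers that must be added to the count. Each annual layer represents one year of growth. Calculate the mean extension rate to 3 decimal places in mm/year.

0.442 mm/year

Adjusted count: 35641 + 18 = 35659 annual layers.
Extension rate ≈ 15751.4 / 35659 = 0.442 mm/year.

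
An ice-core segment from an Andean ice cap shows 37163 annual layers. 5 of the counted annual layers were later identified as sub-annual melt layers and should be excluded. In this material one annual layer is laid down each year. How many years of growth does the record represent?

37158 years

Correcting the raw count gives 37163 − 5 = 37158 true annual layers.
One annual layer per year makes the duration 37158 years.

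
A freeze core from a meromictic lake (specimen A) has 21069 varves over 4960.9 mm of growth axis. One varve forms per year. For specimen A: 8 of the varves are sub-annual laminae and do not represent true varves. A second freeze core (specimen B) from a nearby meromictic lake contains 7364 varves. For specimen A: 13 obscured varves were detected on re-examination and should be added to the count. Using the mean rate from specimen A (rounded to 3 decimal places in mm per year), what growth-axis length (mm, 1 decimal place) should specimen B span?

Specimen A: true varve count = 21069 − 8 + 13 = 21074.
A: Extension rate ≈ 4960.9 / 21074 = 0.235 mm/year.
For B, 0.235 mm/year × 7364 years = 1730.5 mm.

1730.5 mm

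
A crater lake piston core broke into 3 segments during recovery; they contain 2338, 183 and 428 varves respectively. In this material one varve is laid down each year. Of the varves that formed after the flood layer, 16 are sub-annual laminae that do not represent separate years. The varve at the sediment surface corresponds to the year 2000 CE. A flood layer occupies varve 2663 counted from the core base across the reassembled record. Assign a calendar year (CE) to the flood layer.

1730 CE

Total varves = 2338 + 183 + 428 = 2949.
The flood layer sits at varve 2663 from the core base, so 2949 − 2663 = 286 varves formed after it.
Excluding 16 false varves: 286 − 16 = 270.
The varve at the sediment surface is 2000 CE, so the flood layer dates to 2000 − 270 = 1730 CE.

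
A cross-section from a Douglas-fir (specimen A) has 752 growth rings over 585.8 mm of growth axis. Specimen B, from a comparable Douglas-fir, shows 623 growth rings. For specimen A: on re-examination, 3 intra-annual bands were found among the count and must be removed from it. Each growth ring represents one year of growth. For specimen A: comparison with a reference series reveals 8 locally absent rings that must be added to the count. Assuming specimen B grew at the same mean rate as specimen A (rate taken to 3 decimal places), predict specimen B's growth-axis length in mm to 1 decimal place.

482.2 mm

Specimen A: true growth ring count = 752 − 3 + 8 = 757.
A: Mean rate = 585.8 mm / 757 years ≈ 0.774 mm/year.
Length of B = 0.774 × 623 = 482.2 mm.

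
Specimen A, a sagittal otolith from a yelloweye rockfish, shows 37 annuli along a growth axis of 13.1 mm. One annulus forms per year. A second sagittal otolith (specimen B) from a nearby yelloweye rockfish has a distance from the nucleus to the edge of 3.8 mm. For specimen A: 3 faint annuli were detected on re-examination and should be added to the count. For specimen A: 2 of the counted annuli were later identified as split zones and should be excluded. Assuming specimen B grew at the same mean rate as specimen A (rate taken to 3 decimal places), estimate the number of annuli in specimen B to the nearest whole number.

Specimen A: correcting the raw count gives 37 − 2 + 3 = 38 true annuli.
A: Extension rate ≈ 13.1 / 38 = 0.345 mm per year.
B spans 3.8 / 0.345 = 11.01 years ≈ 11 annuli.

11 annuli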